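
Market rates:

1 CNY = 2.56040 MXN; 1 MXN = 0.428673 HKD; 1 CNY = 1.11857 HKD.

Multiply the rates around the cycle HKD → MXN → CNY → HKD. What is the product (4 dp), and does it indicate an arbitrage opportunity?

1.0191 (arbitrage exists)

Around HKD → MXN → CNY → HKD: 1 ÷ 0.428673 ÷ 2.56040 × 1.11857 = 1.019129
Product > 1; profitable direction is HKD → MXN → CNY → HKD.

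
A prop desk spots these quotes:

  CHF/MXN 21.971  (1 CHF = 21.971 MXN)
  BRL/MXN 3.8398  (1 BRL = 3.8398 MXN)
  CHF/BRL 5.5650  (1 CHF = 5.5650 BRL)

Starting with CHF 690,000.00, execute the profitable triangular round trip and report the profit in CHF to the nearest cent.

Profitable loop is CHF → MXN → BRL → CHF:
CHF 690,000.00 × 21.971 = MXN 15,159,990.00
MXN 15,159,990.00 ÷ 3.8398 = BRL 3,948,119.69
BRL 3,948,119.69 ÷ 5.5650 = CHF 709,455.47
Profit = CHF 709,455.47 − CHF 690,000.00

Profit: CHF 19,455.47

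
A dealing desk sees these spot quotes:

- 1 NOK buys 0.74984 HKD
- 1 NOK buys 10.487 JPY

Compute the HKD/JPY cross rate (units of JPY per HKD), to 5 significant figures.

HKD/JPY = 13.986

1 HKD ÷ 0.74984 = 1.33362 NOK
1.33362 NOK × 10.487 = 13.9857 JPY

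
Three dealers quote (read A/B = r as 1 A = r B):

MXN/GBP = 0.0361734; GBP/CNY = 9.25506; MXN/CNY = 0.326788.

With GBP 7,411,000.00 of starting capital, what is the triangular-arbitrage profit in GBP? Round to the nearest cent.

Profit: GBP 181,403.53

Profitable loop is GBP → CNY → MXN → GBP:
GBP 7,411,000.00 × 9.25506 = CNY 68,589,249.66
CNY 68,589,249.66 ÷ 0.326788 = MXN 209,889,131.98
MXN 209,889,131.98 × 0.0361734 = GBP 7,592,403.53
Profit = GBP 7,592,403.53 − GBP 7,411,000.00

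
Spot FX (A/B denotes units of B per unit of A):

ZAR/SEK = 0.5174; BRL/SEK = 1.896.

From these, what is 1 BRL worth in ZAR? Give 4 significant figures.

BRL/ZAR = 3.664

1 BRL × 1.896 = 1.896 SEK
1.896 SEK ÷ 0.5174 = 3.66448 ZAR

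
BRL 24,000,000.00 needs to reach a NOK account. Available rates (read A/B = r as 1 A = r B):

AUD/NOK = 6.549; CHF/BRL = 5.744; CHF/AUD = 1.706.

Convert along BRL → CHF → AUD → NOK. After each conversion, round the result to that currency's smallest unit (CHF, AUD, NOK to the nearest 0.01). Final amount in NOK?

NOK 46,682,147.60

BRL 24,000,000.00 ÷ 5.744 = CHF 4,178,272.98
CHF 4,178,272.98 × 1.706 = AUD 7,128,133.70
AUD 7,128,133.70 × 6.549 = NOK 46,682,147.60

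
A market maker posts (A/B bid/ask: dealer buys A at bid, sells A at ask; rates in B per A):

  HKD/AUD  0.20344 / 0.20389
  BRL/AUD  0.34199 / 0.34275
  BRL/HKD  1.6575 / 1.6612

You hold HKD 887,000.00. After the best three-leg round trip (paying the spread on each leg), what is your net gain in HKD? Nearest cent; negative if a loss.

Best loop HKD → BRL → AUD → HKD:
HKD 887,000.00 ÷ 1.6612 (buy BRL at ask) = BRL 533,951.36
BRL 533,951.36 × 0.34199 (sell BRL at bid) = AUD 182,606.03
AUD 182,606.03 ÷ 0.20389 (buy HKD at ask) = HKD 895,610.50

Net profit: HKD 8,610.50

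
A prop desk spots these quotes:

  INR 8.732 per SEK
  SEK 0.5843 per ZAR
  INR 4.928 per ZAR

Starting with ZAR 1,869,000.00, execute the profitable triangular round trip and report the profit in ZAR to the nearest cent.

Profit: ZAR 66,032.29

Profitable loop is ZAR → SEK → INR → ZAR:
ZAR 1,869,000.00 × 0.5843 = SEK 1,092,056.70
SEK 1,092,056.70 × 8.732 = INR 9,535,839.10
INR 9,535,839.10 ÷ 4.928 = ZAR 1,935,032.29
Profit = ZAR 1,935,032.29 − ZAR 1,869,000.00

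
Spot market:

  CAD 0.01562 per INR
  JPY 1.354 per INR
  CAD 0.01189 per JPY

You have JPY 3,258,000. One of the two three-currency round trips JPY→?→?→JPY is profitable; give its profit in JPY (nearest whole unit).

Profit: JPY 99,922

Profitable loop is JPY → CAD → INR → JPY:
JPY 3,258,000 × 0.01189 = CAD 38,737.62
CAD 38,737.62 ÷ 0.01562 = INR 2,480,001.28
INR 2,480,001.28 × 1.354 = JPY 3,357,922
Profit = JPY 3,357,922 − JPY 3,258,000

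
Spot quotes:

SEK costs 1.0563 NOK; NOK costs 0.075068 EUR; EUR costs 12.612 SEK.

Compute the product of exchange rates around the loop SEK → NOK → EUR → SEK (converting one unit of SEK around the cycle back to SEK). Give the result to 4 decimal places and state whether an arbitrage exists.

Around SEK → NOK → EUR → SEK: 1 × 1.0563 × 0.075068 × 12.612 = 1.000060
Product ≈ 1 (deviation 0.006%, within rounding noise).

1.0001 (no arbitrage)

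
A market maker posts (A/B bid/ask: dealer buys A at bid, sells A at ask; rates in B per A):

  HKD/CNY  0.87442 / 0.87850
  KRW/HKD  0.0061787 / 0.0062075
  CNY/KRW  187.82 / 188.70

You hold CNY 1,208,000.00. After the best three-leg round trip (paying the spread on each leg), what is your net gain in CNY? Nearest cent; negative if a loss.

Best loop CNY → KRW → HKD → CNY:
CNY 1,208,000.00 × 187.82 (sell CNY at bid) = KRW 226,886,560
KRW 226,886,560 × 0.0061787 (sell KRW at bid) = HKD 1,401,863.99
HKD 1,401,863.99 × 0.87442 (sell HKD at bid) = CNY 1,225,817.91

Net profit: CNY 17,817.91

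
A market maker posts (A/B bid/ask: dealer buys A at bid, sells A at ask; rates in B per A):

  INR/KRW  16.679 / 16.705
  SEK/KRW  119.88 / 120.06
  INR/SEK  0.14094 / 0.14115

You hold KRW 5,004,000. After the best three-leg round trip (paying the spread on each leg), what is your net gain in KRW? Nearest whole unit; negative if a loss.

Best loop KRW → INR → SEK → KRW:
KRW 5,004,000 ÷ 16.705 (buy INR at ask) = INR 299,551.03
INR 299,551.03 × 0.14094 (sell INR at bid) = SEK 42,218.72
SEK 42,218.72 × 119.88 (sell SEK at bid) = KRW 5,061,180

Net profit: KRW 57,180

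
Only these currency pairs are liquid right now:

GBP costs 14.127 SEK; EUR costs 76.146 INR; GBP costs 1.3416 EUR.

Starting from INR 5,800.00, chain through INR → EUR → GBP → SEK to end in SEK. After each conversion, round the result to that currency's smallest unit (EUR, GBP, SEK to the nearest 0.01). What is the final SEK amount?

SEK 802.13

INR 5,800.00 ÷ 76.146 = EUR 76.17
EUR 76.17 ÷ 1.3416 = GBP 56.78
GBP 56.78 × 14.127 = SEK 802.13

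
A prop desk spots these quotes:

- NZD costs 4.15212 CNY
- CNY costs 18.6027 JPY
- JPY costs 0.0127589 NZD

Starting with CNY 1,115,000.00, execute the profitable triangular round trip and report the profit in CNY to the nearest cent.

Profit: CNY 16,398.91

Profitable loop is CNY → NZD → JPY → CNY:
CNY 1,115,000.00 ÷ 4.15212 = NZD 268,537.52
NZD 268,537.52 ÷ 0.0127589 = JPY 21,047,074
JPY 21,047,074 ÷ 18.6027 = CNY 1,131,398.91
Profit = CNY 1,131,398.91 − CNY 1,115,000.00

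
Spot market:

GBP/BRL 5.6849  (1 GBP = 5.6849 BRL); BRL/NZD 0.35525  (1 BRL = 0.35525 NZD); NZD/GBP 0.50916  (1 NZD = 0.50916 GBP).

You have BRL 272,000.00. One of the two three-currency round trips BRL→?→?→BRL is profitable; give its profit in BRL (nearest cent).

Profitable loop is BRL → NZD → GBP → BRL:
BRL 272,000.00 × 0.35525 = NZD 96,628.00
NZD 96,628.00 × 0.50916 = GBP 49,199.11
GBP 49,199.11 × 5.6849 = BRL 279,692.03
Profit = BRL 279,692.03 − BRL 272,000.00

Profit: BRL 7,692.03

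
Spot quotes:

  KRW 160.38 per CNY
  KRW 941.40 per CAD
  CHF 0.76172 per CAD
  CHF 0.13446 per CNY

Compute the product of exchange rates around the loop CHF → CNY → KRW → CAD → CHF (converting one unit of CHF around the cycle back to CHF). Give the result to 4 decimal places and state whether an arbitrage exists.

0.9651 (arbitrage exists)

Around CHF → CNY → KRW → CAD → CHF: 1 ÷ 0.13446 × 160.38 ÷ 941.40 × 0.76172 = 0.965113
Product < 1; profitable direction is CHF → CAD → KRW → CNY → CHF.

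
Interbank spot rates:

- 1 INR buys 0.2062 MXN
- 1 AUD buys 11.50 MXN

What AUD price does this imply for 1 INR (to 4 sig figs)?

INR/AUD = 0.01793

1 INR × 0.2062 = 0.2062 MXN
0.2062 MXN ÷ 11.50 = 0.0179304 AUD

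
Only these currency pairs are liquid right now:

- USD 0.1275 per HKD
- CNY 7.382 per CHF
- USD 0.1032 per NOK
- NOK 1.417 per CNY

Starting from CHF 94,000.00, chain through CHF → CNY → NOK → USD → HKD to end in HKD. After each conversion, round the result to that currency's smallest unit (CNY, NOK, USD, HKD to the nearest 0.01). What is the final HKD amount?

CHF 94,000.00 × 7.382 = CNY 693,908.00
CNY 693,908.00 × 1.417 = NOK 983,267.64
NOK 983,267.64 × 0.1032 = USD 101,473.22
USD 101,473.22 ÷ 0.1275 = HKD 795,868.39

HKD 795,868.39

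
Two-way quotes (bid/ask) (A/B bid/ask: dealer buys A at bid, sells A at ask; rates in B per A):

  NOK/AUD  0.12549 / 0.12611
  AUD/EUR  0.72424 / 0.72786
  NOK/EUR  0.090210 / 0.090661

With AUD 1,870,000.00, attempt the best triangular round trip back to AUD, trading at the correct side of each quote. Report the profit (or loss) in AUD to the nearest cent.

Net profit: AUD 4,617.76

Best loop AUD → EUR → NOK → AUD:
AUD 1,870,000.00 × 0.72424 (sell AUD at bid) = EUR 1,354,328.80
EUR 1,354,328.80 ÷ 0.090661 (buy NOK at ask) = NOK 14,938,383.65
NOK 14,938,383.65 × 0.12549 (sell NOK at bid) = AUD 1,874,617.76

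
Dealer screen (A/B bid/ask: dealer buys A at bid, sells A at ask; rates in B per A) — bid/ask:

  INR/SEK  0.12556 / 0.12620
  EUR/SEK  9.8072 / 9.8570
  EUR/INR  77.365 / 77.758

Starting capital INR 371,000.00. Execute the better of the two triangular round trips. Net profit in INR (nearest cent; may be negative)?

Best loop INR → EUR → SEK → INR:
INR 371,000.00 ÷ 77.758 (buy EUR at ask) = EUR 4,771.21
EUR 4,771.21 × 9.8072 (sell EUR at bid) = SEK 46,792.24
SEK 46,792.24 ÷ 0.12620 (buy INR at ask) = INR 370,778.47

Net result: INR -221.53 (no profitable arbitrage after spreads)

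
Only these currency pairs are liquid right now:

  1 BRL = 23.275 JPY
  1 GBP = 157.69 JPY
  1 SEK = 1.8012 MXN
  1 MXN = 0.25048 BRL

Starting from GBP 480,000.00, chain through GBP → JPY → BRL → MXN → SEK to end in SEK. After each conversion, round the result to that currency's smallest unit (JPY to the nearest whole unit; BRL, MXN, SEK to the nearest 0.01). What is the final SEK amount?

SEK 7,208,098.42

GBP 480,000.00 × 157.69 = JPY 75,691,200
JPY 75,691,200 ÷ 23.275 = BRL 3,252,038.67
BRL 3,252,038.67 ÷ 0.25048 = MXN 12,983,226.88
MXN 12,983,226.88 ÷ 1.8012 = SEK 7,208,098.42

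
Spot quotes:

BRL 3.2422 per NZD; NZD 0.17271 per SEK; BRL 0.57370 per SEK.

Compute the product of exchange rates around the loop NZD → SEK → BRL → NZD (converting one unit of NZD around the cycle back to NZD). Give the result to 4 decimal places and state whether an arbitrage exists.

1.0245 (arbitrage exists)

Around NZD → SEK → BRL → NZD: 1 ÷ 0.17271 × 0.57370 ÷ 3.2422 = 1.024537
Product > 1; profitable direction is NZD → SEK → BRL → NZD.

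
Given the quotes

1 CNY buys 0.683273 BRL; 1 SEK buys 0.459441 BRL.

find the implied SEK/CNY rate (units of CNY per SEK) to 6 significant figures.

SEK/CNY = 0.672412

1 SEK × 0.459441 = 0.459441 BRL
0.459441 BRL ÷ 0.683273 = 0.672412 CNY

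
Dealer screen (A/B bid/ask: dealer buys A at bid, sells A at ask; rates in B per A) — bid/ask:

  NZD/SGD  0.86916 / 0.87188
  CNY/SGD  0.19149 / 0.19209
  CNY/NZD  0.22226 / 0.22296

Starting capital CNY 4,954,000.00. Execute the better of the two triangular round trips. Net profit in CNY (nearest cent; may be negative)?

Best loop CNY → NZD → SGD → CNY:
CNY 4,954,000.00 × 0.22226 (sell CNY at bid) = NZD 1,101,076.04
NZD 1,101,076.04 × 0.86916 (sell NZD at bid) = SGD 957,011.25
SGD 957,011.25 ÷ 0.19209 (buy CNY at ask) = CNY 4,982,098.24

Net profit: CNY 28,098.24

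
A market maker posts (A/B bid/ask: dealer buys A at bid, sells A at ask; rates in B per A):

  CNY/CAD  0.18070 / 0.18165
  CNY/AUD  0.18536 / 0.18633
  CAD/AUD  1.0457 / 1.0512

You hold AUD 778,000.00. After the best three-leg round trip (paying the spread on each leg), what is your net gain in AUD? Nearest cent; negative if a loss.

Net profit: AUD 10,972.88

Best loop AUD → CNY → CAD → AUD:
AUD 778,000.00 ÷ 0.18633 (buy CNY at ask) = CNY 4,175,387.75
CNY 4,175,387.75 × 0.18070 (sell CNY at bid) = CAD 754,492.57
CAD 754,492.57 × 1.0457 (sell CAD at bid) = AUD 788,972.88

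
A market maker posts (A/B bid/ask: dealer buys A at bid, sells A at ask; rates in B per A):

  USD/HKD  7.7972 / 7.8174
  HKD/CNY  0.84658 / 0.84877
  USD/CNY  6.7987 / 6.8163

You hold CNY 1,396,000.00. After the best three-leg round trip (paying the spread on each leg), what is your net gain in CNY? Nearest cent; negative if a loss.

Best loop CNY → HKD → USD → CNY:
CNY 1,396,000.00 ÷ 0.84877 (buy HKD at ask) = HKD 1,644,732.97
HKD 1,644,732.97 ÷ 7.8174 (buy USD at ask) = USD 210,393.86
USD 210,393.86 × 6.7987 (sell USD at bid) = CNY 1,430,404.74

Net profit: CNY 34,404.74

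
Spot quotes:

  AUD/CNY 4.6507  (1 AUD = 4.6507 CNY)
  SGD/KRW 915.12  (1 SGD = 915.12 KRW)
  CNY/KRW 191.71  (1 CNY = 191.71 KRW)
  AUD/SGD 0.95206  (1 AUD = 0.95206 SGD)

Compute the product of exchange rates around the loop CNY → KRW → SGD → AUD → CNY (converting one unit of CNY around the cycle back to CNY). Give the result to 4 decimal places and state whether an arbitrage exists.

1.0233 (arbitrage exists)

Around CNY → KRW → SGD → AUD → CNY: 1 × 191.71 ÷ 915.12 ÷ 0.95206 × 4.6507 = 1.023342
Product > 1; profitable direction is CNY → KRW → SGD → AUD → CNY.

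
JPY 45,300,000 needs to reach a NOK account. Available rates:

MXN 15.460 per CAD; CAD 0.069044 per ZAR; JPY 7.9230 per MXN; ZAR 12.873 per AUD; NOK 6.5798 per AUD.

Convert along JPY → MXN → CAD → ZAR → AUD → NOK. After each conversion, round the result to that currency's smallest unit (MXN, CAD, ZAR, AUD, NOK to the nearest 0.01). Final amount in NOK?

JPY 45,300,000 ÷ 7.9230 = MXN 5,717,531.24
MXN 5,717,531.24 ÷ 15.460 = CAD 369,827.38
CAD 369,827.38 ÷ 0.069044 = ZAR 5,356,401.43
ZAR 5,356,401.43 ÷ 12.873 = AUD 416,095.82
AUD 416,095.82 × 6.5798 = NOK 2,737,827.28

NOK 2,737,827.28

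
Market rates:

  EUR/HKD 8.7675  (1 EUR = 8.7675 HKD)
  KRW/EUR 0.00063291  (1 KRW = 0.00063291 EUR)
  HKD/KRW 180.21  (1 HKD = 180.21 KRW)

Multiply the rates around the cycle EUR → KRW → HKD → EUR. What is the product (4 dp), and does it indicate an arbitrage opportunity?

Around EUR → KRW → HKD → EUR: 1 ÷ 0.00063291 ÷ 180.21 ÷ 8.7675 = 1.000008
Product ≈ 1 (deviation 0.001%, within rounding noise).

1.0000 (no arbitrage)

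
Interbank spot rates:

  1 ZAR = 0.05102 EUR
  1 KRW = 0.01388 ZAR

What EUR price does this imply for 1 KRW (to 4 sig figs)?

1 KRW × 0.01388 = 0.01388 ZAR
0.01388 ZAR × 0.05102 = 0.000708158 EUR

KRW/EUR = 0.0007082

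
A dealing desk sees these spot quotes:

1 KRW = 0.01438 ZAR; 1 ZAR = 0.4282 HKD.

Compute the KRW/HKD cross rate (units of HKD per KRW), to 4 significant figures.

1 KRW × 0.01438 = 0.01438 ZAR
0.01438 ZAR × 0.4282 = 0.00615752 HKD

KRW/HKD = 0.006158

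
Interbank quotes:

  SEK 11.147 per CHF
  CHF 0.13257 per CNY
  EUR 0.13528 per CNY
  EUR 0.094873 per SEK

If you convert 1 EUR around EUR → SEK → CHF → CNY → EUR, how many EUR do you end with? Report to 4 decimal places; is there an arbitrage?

Around EUR → SEK → CHF → CNY → EUR: 1 ÷ 0.094873 ÷ 11.147 ÷ 0.13257 × 0.13528 = 0.964912
Product < 1; profitable direction is EUR → CNY → CHF → SEK → EUR.

0.9649 (arbitrage exists)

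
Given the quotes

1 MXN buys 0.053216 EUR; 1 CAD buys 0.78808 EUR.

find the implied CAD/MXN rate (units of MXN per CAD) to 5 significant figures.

CAD/MXN = 14.809

1 CAD × 0.78808 = 0.78808 EUR
0.78808 EUR ÷ 0.053216 = 14.8091 MXN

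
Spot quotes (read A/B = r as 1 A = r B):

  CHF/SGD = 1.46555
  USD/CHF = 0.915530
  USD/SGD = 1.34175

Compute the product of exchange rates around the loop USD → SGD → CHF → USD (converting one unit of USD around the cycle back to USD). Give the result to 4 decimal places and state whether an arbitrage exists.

Around USD → SGD → CHF → USD: 1 × 1.34175 ÷ 1.46555 ÷ 0.915530 = 0.999996
Product ≈ 1 (deviation 0.000%, within rounding noise).

1.0000 (no arbitrage)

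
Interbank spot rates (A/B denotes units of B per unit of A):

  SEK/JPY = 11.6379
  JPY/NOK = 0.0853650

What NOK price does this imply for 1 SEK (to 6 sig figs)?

1 SEK × 11.6379 = 11.6379 JPY
11.6379 JPY × 0.0853650 = 0.993469 NOK

SEK/NOK = 0.993469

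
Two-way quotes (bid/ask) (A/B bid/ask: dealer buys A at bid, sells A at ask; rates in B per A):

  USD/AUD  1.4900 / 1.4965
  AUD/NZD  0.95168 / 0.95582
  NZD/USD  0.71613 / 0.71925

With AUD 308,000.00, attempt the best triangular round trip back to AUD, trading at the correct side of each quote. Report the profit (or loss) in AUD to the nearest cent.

Net profit: AUD 4,766.19

Best loop AUD → NZD → USD → AUD:
AUD 308,000.00 × 0.95168 (sell AUD at bid) = NZD 293,117.44
NZD 293,117.44 × 0.71613 (sell NZD at bid) = USD 209,910.19
USD 209,910.19 × 1.4900 (sell USD at bid) = AUD 312,766.19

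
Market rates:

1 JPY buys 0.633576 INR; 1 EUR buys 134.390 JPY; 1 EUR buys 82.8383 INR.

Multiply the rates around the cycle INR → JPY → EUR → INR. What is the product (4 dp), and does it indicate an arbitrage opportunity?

0.9729 (arbitrage exists)

Around INR → JPY → EUR → INR: 1 ÷ 0.633576 ÷ 134.390 × 82.8383 = 0.972894
Product < 1; profitable direction is INR → EUR → JPY → INR.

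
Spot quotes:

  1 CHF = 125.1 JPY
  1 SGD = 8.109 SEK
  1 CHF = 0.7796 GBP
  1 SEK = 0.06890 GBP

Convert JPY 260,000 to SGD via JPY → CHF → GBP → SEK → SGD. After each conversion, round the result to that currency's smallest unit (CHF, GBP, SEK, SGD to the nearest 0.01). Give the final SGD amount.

JPY 260,000 ÷ 125.1 = CHF 2,078.34
CHF 2,078.34 × 0.7796 = GBP 1,620.27
GBP 1,620.27 ÷ 0.06890 = SEK 23,516.26
SEK 23,516.26 ÷ 8.109 = SGD 2,900.02

SGD 2,900.02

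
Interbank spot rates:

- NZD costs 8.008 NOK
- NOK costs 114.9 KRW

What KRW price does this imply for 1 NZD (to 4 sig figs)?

1 NZD × 8.008 = 8.008 NOK
8.008 NOK × 114.9 = 920.119 KRW

NZD/KRW = 920.1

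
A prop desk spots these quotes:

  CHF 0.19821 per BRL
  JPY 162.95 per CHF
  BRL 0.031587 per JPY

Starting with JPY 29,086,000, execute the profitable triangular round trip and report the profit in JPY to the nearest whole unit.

Profitable loop is JPY → BRL → CHF → JPY:
JPY 29,086,000 × 0.031587 = BRL 918,739.48
BRL 918,739.48 × 0.19821 = CHF 182,103.35
CHF 182,103.35 × 162.95 = JPY 29,673,741
Profit = JPY 29,673,741 − JPY 29,086,000

Profit: JPY 587,741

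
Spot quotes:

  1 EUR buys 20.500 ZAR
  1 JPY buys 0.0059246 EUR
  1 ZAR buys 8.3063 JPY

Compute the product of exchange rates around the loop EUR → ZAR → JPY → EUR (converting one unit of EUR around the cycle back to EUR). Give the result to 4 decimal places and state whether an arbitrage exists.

Around EUR → ZAR → JPY → EUR: 1 × 20.500 × 8.3063 × 0.0059246 = 1.008836
Product > 1; profitable direction is EUR → ZAR → JPY → EUR.

1.0088 (arbitrage exists)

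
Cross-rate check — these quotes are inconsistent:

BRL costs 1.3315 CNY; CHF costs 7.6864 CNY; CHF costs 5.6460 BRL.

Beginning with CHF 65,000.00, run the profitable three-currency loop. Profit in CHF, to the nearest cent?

Profit: CHF 1,459.08

Profitable loop is CHF → CNY → BRL → CHF:
CHF 65,000.00 × 7.6864 = CNY 499,616.00
CNY 499,616.00 ÷ 1.3315 = BRL 375,227.94
BRL 375,227.94 ÷ 5.6460 = CHF 66,459.08
Profit = CHF 66,459.08 − CHF 65,000.00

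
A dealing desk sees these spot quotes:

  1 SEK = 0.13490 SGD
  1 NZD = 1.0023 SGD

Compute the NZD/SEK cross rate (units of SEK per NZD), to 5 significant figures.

NZD/SEK = 7.4299

1 NZD × 1.0023 = 1.0023 SGD
1.0023 SGD ÷ 0.13490 = 7.42995 SEK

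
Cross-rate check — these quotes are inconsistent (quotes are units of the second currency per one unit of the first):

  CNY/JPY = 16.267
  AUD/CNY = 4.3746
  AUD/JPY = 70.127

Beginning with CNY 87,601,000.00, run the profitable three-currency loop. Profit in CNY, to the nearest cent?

Profit: CNY 1,292,420.74

Profitable loop is CNY → JPY → AUD → CNY:
CNY 87,601,000.00 × 16.267 = JPY 1,425,005,467
JPY 1,425,005,467 ÷ 70.127 = AUD 20,320,354.03
AUD 20,320,354.03 × 4.3746 = CNY 88,893,420.74
Profit = CNY 88,893,420.74 − CNY 87,601,000.00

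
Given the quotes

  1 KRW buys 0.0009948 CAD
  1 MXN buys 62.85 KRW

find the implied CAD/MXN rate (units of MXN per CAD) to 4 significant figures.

1 CAD ÷ 0.0009948 = 1005.23 KRW
1005.23 KRW ÷ 62.85 = 15.9941 MXN

CAD/MXN = 15.99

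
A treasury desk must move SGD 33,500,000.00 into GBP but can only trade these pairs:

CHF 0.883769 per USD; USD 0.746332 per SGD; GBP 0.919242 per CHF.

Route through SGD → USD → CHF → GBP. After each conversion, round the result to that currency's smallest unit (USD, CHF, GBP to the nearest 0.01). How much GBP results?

GBP 20,311,663.49

SGD 33,500,000.00 × 0.746332 = USD 25,002,122.00
USD 25,002,122.00 × 0.883769 = CHF 22,096,100.36
CHF 22,096,100.36 × 0.919242 = GBP 20,311,663.49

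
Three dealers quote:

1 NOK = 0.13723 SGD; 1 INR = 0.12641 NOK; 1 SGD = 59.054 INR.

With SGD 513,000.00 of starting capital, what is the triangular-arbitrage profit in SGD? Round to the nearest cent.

Profit: SGD 12,529.60

Profitable loop is SGD → INR → NOK → SGD:
SGD 513,000.00 × 59.054 = INR 30,294,702.00
INR 30,294,702.00 × 0.12641 = NOK 3,829,553.28
NOK 3,829,553.28 × 0.13723 = SGD 525,529.60
Profit = SGD 525,529.60 − SGD 513,000.00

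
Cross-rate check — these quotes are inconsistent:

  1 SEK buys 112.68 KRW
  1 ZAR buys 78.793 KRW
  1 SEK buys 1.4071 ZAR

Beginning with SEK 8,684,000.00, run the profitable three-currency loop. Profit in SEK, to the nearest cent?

Profitable loop is SEK → KRW → ZAR → SEK:
SEK 8,684,000.00 × 112.68 = KRW 978,513,120
KRW 978,513,120 ÷ 78.793 = ZAR 12,418,782.38
ZAR 12,418,782.38 ÷ 1.4071 = SEK 8,825,799.43
Profit = SEK 8,825,799.43 − SEK 8,684,000.00

Profit: SEK 141,799.43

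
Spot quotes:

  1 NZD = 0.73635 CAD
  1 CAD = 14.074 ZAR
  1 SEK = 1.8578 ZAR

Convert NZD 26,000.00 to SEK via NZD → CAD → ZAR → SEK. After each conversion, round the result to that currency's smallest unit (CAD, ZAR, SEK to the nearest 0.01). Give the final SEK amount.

NZD 26,000.00 × 0.73635 = CAD 19,145.10
CAD 19,145.10 × 14.074 = ZAR 269,448.14
ZAR 269,448.14 ÷ 1.8578 = SEK 145,036.14

SEK 145,036.14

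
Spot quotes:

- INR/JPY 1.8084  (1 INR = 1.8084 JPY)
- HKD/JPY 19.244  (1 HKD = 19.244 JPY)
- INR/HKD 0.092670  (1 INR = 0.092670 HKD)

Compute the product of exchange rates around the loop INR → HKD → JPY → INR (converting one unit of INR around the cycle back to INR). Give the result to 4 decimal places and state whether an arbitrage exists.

0.9861 (arbitrage exists)

Around INR → HKD → JPY → INR: 1 × 0.092670 × 19.244 ÷ 1.8084 = 0.986143
Product < 1; profitable direction is INR → JPY → HKD → INR.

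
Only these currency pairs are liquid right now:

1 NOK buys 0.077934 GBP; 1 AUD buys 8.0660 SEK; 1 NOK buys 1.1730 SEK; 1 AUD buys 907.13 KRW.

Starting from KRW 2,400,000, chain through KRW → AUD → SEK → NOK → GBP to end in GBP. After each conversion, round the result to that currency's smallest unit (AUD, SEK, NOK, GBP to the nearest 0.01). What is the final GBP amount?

KRW 2,400,000 ÷ 907.13 = AUD 2,645.71
AUD 2,645.71 × 8.0660 = SEK 21,340.30
SEK 21,340.30 ÷ 1.1730 = NOK 18,192.92
NOK 18,192.92 × 0.077934 = GBP 1,417.85

GBP 1,417.85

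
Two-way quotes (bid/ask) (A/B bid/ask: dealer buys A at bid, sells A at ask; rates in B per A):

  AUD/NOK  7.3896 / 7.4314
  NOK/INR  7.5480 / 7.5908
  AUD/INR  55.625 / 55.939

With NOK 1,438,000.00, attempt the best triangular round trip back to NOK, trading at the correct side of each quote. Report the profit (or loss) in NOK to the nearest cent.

Net result: NOK -4,172.16 (no profitable arbitrage after spreads)

Best loop NOK → INR → AUD → NOK:
NOK 1,438,000.00 × 7.5480 (sell NOK at bid) = INR 10,854,024.00
INR 10,854,024.00 ÷ 55.939 (buy AUD at ask) = AUD 194,033.21
AUD 194,033.21 × 7.3896 (sell AUD at bid) = NOK 1,433,827.84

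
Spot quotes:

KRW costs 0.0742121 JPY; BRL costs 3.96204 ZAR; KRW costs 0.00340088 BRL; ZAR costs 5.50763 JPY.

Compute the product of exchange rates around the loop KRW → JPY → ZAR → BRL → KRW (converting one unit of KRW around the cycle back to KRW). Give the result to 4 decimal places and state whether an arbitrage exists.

Around KRW → JPY → ZAR → BRL → KRW: 1 × 0.0742121 ÷ 5.50763 ÷ 3.96204 ÷ 0.00340088 = 1.000000
Product ≈ 1 (deviation 0.000%, within rounding noise).

1.0000 (no arbitrage)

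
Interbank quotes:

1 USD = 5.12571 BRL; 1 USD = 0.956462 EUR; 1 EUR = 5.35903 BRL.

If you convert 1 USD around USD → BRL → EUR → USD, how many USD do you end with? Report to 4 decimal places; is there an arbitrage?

1.0000 (no arbitrage)

Around USD → BRL → EUR → USD: 1 × 5.12571 ÷ 5.35903 ÷ 0.956462 = 1.000000
Product ≈ 1 (deviation 0.000%, within rounding noise).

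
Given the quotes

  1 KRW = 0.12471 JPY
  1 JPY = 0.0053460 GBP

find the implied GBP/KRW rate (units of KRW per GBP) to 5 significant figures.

1 GBP ÷ 0.0053460 = 187.056 JPY
187.056 JPY ÷ 0.12471 = 1499.93 KRW

GBP/KRW = 1499.9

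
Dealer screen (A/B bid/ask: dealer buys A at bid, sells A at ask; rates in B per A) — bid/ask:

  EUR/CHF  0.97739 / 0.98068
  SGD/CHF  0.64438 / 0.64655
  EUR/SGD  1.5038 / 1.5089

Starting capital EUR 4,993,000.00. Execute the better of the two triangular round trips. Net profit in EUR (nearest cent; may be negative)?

Net profit: EUR 9,267.16

Best loop EUR → CHF → SGD → EUR:
EUR 4,993,000.00 × 0.97739 (sell EUR at bid) = CHF 4,880,108.27
CHF 4,880,108.27 ÷ 0.64655 (buy SGD at ask) = SGD 7,547,920.92
SGD 7,547,920.92 ÷ 1.5089 (buy EUR at ask) = EUR 5,002,267.16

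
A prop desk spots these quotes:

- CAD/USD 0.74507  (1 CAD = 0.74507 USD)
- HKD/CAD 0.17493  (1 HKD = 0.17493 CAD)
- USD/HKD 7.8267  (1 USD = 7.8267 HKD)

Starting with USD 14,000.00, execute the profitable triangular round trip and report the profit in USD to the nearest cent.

Profit: USD 281.31

Profitable loop is USD → HKD → CAD → USD:
USD 14,000.00 × 7.8267 = HKD 109,573.80
HKD 109,573.80 × 0.17493 = CAD 19,167.74
CAD 19,167.74 × 0.74507 = USD 14,281.31
Profit = USD 14,281.31 − USD 14,000.00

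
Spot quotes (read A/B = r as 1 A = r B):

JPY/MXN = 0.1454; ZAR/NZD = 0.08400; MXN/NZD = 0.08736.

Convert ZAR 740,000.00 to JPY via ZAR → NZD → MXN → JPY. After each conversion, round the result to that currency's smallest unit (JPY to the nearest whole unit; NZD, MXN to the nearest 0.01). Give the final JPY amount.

JPY 4,893,662

ZAR 740,000.00 × 0.08400 = NZD 62,160.00
NZD 62,160.00 ÷ 0.08736 = MXN 711,538.46
MXN 711,538.46 ÷ 0.1454 = JPY 4,893,662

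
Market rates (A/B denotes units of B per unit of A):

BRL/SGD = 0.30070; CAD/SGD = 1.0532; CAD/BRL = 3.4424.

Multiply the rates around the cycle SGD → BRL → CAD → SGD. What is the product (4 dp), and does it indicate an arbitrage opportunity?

Around SGD → BRL → CAD → SGD: 1 ÷ 0.30070 ÷ 3.4424 × 1.0532 = 1.017457
Product > 1; profitable direction is SGD → BRL → CAD → SGD.

1.0175 (arbitrage exists)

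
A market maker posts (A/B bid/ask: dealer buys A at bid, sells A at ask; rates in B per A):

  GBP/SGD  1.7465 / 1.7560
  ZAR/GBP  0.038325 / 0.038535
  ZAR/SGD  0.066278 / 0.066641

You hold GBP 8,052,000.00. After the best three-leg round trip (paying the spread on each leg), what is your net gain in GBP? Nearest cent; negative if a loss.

Net profit: GBP 35,476.18

Best loop GBP → SGD → ZAR → GBP:
GBP 8,052,000.00 × 1.7465 (sell GBP at bid) = SGD 14,062,818.00
SGD 14,062,818.00 ÷ 0.066641 (buy ZAR at ask) = ZAR 211,023,514.05
ZAR 211,023,514.05 × 0.038325 (sell ZAR at bid) = GBP 8,087,476.18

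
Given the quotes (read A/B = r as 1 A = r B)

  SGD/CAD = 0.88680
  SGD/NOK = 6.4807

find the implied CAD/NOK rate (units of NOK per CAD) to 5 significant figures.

1 CAD ÷ 0.88680 = 1.12765 SGD
1.12765 SGD × 6.4807 = 7.30796 NOK

CAD/NOK = 7.3080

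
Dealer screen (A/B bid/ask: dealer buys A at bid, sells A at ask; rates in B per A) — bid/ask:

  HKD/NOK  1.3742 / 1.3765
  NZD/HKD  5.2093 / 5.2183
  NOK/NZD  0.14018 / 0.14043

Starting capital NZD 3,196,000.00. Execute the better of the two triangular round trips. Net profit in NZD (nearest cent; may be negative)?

Net profit: NZD 11,171.17

Best loop NZD → HKD → NOK → NZD:
NZD 3,196,000.00 × 5.2093 (sell NZD at bid) = HKD 16,648,922.80
HKD 16,648,922.80 × 1.3742 (sell HKD at bid) = NOK 22,878,949.71
NOK 22,878,949.71 × 0.14018 (sell NOK at bid) = NZD 3,207,171.17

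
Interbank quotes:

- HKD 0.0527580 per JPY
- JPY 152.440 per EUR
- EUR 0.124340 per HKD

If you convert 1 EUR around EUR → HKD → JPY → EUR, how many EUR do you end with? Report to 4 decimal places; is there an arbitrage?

1.0000 (no arbitrage)

Around EUR → HKD → JPY → EUR: 1 ÷ 0.124340 ÷ 0.0527580 ÷ 152.440 = 1.000004
Product ≈ 1 (deviation 0.000%, within rounding noise).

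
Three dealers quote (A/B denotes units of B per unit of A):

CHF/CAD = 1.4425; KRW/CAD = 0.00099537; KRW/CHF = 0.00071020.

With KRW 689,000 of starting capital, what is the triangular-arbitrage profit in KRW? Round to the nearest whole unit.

Profitable loop is KRW → CHF → CAD → KRW:
KRW 689,000 × 0.00071020 = CHF 489.33
CHF 489.33 × 1.4425 = CAD 705.86
CAD 705.86 ÷ 0.00099537 = KRW 709,139
Profit = KRW 709,139 − KRW 689,000

Profit: KRW 20,139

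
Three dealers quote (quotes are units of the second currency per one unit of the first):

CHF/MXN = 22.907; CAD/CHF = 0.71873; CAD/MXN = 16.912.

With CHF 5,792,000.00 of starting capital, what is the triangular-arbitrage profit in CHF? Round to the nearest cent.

Profit: CHF 157,624.19

Profitable loop is CHF → CAD → MXN → CHF:
CHF 5,792,000.00 ÷ 0.71873 = CAD 8,058,659.02
CAD 8,058,659.02 × 16.912 = MXN 136,288,041.41
MXN 136,288,041.41 ÷ 22.907 = CHF 5,949,624.19
Profit = CHF 5,949,624.19 − CHF 5,792,000.00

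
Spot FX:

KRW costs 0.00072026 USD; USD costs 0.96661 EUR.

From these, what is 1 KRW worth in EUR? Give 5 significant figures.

1 KRW × 0.00072026 = 0.00072026 USD
0.00072026 USD × 0.96661 = 0.000696211 EUR

KRW/EUR = 0.00069621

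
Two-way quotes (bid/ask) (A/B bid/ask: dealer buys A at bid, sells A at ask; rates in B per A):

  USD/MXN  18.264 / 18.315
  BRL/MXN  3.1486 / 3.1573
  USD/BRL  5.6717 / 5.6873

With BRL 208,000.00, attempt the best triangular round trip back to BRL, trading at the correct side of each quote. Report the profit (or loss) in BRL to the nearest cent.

Net profit: BRL 3,561.80

Best loop BRL → USD → MXN → BRL:
BRL 208,000.00 ÷ 5.6873 (buy USD at ask) = USD 36,572.71
USD 36,572.71 × 18.264 (sell USD at bid) = MXN 667,964.06
MXN 667,964.06 ÷ 3.1573 (buy BRL at ask) = BRL 211,561.80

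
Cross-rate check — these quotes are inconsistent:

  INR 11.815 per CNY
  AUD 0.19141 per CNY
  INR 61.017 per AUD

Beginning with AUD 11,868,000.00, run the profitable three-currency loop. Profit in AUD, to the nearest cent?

Profitable loop is AUD → CNY → INR → AUD:
AUD 11,868,000.00 ÷ 0.19141 = CNY 62,003,030.14
CNY 62,003,030.14 × 11.815 = INR 732,565,801.16
INR 732,565,801.16 ÷ 61.017 = AUD 12,005,929.51
Profit = AUD 12,005,929.51 − AUD 11,868,000.00

Profit: AUD 137,929.51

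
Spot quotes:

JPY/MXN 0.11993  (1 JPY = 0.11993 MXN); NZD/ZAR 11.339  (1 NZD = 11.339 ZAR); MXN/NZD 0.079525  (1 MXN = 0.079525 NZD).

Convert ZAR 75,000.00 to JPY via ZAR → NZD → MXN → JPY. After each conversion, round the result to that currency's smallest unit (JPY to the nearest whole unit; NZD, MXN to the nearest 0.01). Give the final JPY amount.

ZAR 75,000.00 ÷ 11.339 = NZD 6,614.34
NZD 6,614.34 ÷ 0.079525 = MXN 83,173.09
MXN 83,173.09 ÷ 0.11993 = JPY 693,514

JPY 693,514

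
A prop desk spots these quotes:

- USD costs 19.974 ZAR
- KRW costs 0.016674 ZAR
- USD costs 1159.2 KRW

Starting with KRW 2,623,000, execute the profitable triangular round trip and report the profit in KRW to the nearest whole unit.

Profit: KRW 87,598

Profitable loop is KRW → USD → ZAR → KRW:
KRW 2,623,000 ÷ 1159.2 = USD 2,262.77
USD 2,262.77 × 19.974 = ZAR 45,196.52
ZAR 45,196.52 ÷ 0.016674 = KRW 2,710,598
Profit = KRW 2,710,598 − KRW 2,623,000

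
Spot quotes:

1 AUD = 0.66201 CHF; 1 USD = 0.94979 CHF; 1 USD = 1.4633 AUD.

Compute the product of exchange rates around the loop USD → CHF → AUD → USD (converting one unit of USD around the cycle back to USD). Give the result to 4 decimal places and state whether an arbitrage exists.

0.9805 (arbitrage exists)

Around USD → CHF → AUD → USD: 1 × 0.94979 ÷ 0.66201 ÷ 1.4633 = 0.980460
Product < 1; profitable direction is USD → AUD → CHF → USD.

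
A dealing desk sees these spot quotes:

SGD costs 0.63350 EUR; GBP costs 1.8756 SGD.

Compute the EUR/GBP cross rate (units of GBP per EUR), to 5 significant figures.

1 EUR ÷ 0.63350 = 1.57853 SGD
1.57853 SGD ÷ 1.8756 = 0.841614 GBP

EUR/GBP = 0.84161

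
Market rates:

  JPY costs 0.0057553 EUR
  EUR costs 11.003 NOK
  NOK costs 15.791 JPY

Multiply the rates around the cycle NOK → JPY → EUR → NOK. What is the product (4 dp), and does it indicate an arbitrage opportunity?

Around NOK → JPY → EUR → NOK: 1 × 15.791 × 0.0057553 × 11.003 = 0.999974
Product ≈ 1 (deviation 0.003%, within rounding noise).

1.0000 (no arbitrage)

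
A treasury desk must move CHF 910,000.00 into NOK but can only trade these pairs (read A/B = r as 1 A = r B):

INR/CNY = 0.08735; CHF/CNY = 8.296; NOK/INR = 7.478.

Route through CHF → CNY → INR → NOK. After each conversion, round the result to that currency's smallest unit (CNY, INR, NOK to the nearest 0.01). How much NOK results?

CHF 910,000.00 × 8.296 = CNY 7,549,360.00
CNY 7,549,360.00 ÷ 0.08735 = INR 86,426,559.82
INR 86,426,559.82 ÷ 7.478 = NOK 11,557,443.14

NOK 11,557,443.14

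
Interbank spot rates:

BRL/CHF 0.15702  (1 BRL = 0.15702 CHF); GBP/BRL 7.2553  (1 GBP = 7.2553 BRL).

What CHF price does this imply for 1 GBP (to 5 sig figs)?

GBP/CHF = 1.1392

1 GBP × 7.2553 = 7.2553 BRL
7.2553 BRL × 0.15702 = 1.13923 CHF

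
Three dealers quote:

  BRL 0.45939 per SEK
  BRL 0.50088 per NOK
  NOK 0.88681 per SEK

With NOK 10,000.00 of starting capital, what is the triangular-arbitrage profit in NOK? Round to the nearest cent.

Profit: NOK 342.30

Profitable loop is NOK → SEK → BRL → NOK:
NOK 10,000.00 ÷ 0.88681 = SEK 11,276.37
SEK 11,276.37 × 0.45939 = BRL 5,180.25
BRL 5,180.25 ÷ 0.50088 = NOK 10,342.30
Profit = NOK 10,342.30 − NOK 10,000.00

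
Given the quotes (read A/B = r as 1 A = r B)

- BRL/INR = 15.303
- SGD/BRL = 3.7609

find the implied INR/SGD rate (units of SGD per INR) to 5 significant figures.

INR/SGD = 0.017375

1 INR ÷ 15.303 = 0.0653467 BRL
0.0653467 BRL ÷ 3.7609 = 0.0173753 SGD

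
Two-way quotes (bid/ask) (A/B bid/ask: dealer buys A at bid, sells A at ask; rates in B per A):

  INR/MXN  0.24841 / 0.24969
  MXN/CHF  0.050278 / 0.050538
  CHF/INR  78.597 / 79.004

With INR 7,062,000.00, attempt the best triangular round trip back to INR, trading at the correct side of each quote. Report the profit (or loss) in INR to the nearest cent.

Net profit: INR 21,688.13

Best loop INR → CHF → MXN → INR:
INR 7,062,000.00 ÷ 79.004 (buy CHF at ask) = CHF 89,387.88
CHF 89,387.88 ÷ 0.050538 (buy MXN at ask) = MXN 1,768,726.09
MXN 1,768,726.09 ÷ 0.24969 (buy INR at ask) = INR 7,083,688.13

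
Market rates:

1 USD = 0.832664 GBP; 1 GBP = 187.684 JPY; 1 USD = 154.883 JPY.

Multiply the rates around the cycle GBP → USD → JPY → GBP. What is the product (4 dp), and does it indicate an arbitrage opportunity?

0.9911 (arbitrage exists)

Around GBP → USD → JPY → GBP: 1 ÷ 0.832664 × 154.883 ÷ 187.684 = 0.991075
Product < 1; profitable direction is GBP → JPY → USD → GBP.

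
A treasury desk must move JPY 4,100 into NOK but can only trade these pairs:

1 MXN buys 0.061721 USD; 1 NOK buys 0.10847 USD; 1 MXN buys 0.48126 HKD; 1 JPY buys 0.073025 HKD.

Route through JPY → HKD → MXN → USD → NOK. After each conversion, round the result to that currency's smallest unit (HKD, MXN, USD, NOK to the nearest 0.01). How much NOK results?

NOK 354.01

JPY 4,100 × 0.073025 = HKD 299.40
HKD 299.40 ÷ 0.48126 = MXN 622.12
MXN 622.12 × 0.061721 = USD 38.40
USD 38.40 ÷ 0.10847 = NOK 354.01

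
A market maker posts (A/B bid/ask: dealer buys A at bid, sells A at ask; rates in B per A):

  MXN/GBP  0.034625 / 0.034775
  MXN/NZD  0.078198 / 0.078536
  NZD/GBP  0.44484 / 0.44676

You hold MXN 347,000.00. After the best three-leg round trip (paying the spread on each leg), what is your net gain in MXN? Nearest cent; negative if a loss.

Net profit: MXN 105.75

Best loop MXN → NZD → GBP → MXN:
MXN 347,000.00 × 0.078198 (sell MXN at bid) = NZD 27,134.71
NZD 27,134.71 × 0.44484 (sell NZD at bid) = GBP 12,070.60
GBP 12,070.60 ÷ 0.034775 (buy MXN at ask) = MXN 347,105.75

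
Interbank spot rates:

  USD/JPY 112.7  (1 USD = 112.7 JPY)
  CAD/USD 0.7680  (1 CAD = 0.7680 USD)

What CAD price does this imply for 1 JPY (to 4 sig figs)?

1 JPY ÷ 112.7 = 0.00887311 USD
0.00887311 USD ÷ 0.7680 = 0.0115535 CAD

JPY/CAD = 0.01155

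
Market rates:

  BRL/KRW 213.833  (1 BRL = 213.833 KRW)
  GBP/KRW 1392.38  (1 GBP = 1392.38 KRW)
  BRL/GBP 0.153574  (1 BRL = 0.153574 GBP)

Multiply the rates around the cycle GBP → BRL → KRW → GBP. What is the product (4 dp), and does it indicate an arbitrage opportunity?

1.0000 (no arbitrage)

Around GBP → BRL → KRW → GBP: 1 ÷ 0.153574 × 213.833 ÷ 1392.38 = 0.999998
Product ≈ 1 (deviation 0.000%, within rounding noise).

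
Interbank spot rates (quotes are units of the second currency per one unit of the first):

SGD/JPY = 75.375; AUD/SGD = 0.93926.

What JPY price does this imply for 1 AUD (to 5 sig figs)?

AUD/JPY = 70.797

1 AUD × 0.93926 = 0.93926 SGD
0.93926 SGD × 75.375 = 70.7967 JPY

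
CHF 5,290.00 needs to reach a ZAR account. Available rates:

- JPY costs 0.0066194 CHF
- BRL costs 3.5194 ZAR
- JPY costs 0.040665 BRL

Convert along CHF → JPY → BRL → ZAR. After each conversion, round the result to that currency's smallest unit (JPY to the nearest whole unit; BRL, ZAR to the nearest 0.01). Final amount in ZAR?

CHF 5,290.00 ÷ 0.0066194 = JPY 799,166
JPY 799,166 × 0.040665 = BRL 32,498.09
BRL 32,498.09 × 3.5194 = ZAR 114,373.78

ZAR 114,373.78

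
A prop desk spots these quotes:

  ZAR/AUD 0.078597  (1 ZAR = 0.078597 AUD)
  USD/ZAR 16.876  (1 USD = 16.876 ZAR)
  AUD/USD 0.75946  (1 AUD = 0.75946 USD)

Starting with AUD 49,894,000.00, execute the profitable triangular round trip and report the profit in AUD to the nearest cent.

Profit: AUD 366,720.96

Profitable loop is AUD → USD → ZAR → AUD:
AUD 49,894,000.00 × 0.75946 = USD 37,892,497.24
USD 37,892,497.24 × 16.876 = ZAR 639,473,783.42
ZAR 639,473,783.42 × 0.078597 = AUD 50,260,720.96
Profit = AUD 50,260,720.96 − AUD 49,894,000.00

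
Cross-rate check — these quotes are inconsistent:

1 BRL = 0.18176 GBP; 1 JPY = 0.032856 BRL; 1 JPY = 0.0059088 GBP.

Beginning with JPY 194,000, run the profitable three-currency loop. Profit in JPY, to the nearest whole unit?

Profit: JPY 2,072

Profitable loop is JPY → BRL → GBP → JPY:
JPY 194,000 × 0.032856 = BRL 6,374.06
BRL 6,374.06 × 0.18176 = GBP 1,158.55
GBP 1,158.55 ÷ 0.0059088 = JPY 196,072
Profit = JPY 196,072 − JPY 194,000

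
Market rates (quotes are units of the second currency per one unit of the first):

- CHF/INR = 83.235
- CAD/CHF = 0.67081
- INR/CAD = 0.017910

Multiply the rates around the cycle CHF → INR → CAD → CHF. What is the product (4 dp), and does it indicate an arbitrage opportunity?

Around CHF → INR → CAD → CHF: 1 × 83.235 × 0.017910 × 0.67081 = 1.000003
Product ≈ 1 (deviation 0.000%, within rounding noise).

1.0000 (no arbitrage)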